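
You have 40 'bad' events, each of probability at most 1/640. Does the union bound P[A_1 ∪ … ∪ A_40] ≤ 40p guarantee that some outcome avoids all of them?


Union bound: P[∪_{i=1}^{40} A_i] ≤ Σ_i P[A_i] ≤ 40·p = 40·(1/640) = 1/16.
Numerically: 1/16 ≈ 0.06250.
Is 1/16 < 1? YES.
Since P[∪ A_i] ≤ 1/16 < 1, the complement has P[∩ A_i^c] ≥ 1 − 1/16 = 15/16 > 0, so some outcome avoids every A_i.

40·p = 1/16 ≈ 0.06250; existence CERTIFIED by the union bound.


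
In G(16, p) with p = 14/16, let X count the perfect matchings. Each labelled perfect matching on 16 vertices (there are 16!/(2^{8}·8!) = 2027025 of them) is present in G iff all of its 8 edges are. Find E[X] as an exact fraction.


K_16 has 16!/(2^{8}·8!) = 2027025 labelled perfect matchings.
For each such perfect matching H, let X_H = 1 if all 8 edges of H are present in G. Then P[X_H = 1] = p^{8} = (7/8)^{8} = 5764801/16777216.
Summing the indicators: E[X] = Σ_H E[X_H] = 2027025 · p^{8} = 2027025 · 5764801/16777216 = 11685395747025/16777216.
Numerically: E[X] ≈ 6.97e+05.

E[X] = 2027025 · (7/8)^{8} = 11685395747025/16777216 ≈ 6.97e+05.


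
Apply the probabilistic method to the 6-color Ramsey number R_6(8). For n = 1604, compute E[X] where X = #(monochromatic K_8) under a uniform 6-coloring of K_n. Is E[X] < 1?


E[X] = C(1604, 8) · 6^{1 − 28} = 1067877273673000226280 · 6^{−27} = 1067877273673000226280/1023490369077469249536.
As a reduced fraction: E[X] = 44494886403041676095/42645432044894552064 ≈ 1.043368.
Is E[X] < 1? NO.
Since E[X] ≥ 1, the first-moment bound is inconclusive at n = 1604; it does NOT by itself certify R_6(8) > 1604.

E[X] = 44494886403041676095/42645432044894552064 ≈ 1.043368; E[X] ≥ 1; first-moment method inconclusive here.


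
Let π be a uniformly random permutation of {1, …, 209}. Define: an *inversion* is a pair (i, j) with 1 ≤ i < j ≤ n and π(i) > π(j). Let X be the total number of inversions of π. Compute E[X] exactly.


Write X = Σ X_I over the C(209, 2) = 21736 pairs i < j, with X_I the indicator of one inversion.
There are 21736 indicators.
For each fixed pair i < j, the values π(i) and π(j) are two distinct elements of {1, …, 209} in uniformly random order; by symmetry P[π(i) > π(j)] = 1/2.
By linearity: E[X] = 21736 · (1/2) = C(209, 2) · (1/2) = 21736/2 = 10868 ≈ 10868.000000.

E[X] = 10868 = 10868.000000.


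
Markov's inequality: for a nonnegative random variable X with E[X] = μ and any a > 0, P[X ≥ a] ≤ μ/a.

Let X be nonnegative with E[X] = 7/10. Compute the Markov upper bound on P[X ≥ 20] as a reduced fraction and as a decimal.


μ = E[X] = 7/10, a = 20.
Markov: P[X ≥ 20] ≤ μ/a = (7/10)/20 = 7/200.
Numerically: ≈ 0.0350.
(Since a = 20 > μ = 0.7000, the bound 7/200 is < 1 and informative.)

P[X ≥ 20] ≤ 7/200 ≈ 0.0350.


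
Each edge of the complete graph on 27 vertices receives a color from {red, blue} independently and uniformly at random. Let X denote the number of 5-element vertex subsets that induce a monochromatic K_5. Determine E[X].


Let X = Σ_S X_S over the C(27, 5) = 80730 subsets S of size 5, where X_S = 1 if the K_5 on S is monochromatic.
For a fixed S, the K_5 on S has C(5, 2) = 10 edges. P[all 10 edges red] = (1/2)^10, and likewise for blue, so P[monochromatic] = 2·(1/2)^10 = 2^{1 − 10} = 1/512.
By linearity: E[X] = C(27, 5) · 2^{1 − 10} = 80730 · 1/512 = 40365/256.
Numerically: E[X] ≈ 157.675781.

E[X] = C(27,5)·2^(1−C(5,2)) = 40365/256 ≈ 157.675781.


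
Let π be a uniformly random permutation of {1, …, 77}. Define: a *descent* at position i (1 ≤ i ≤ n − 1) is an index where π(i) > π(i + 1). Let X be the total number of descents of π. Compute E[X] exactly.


Write X = Σ X_I over i = 1, …, 76, with X_I the indicator of one descent.
There are 76 indicators.
For each fixed i, the pair (π(i), π(i+1)) is a uniformly random ordered pair of distinct values from {1, …, 77}; by symmetry P[π(i) > π(i+1)] = 1/2.
By linearity: E[X] = 76 · (1/2) = (77 − 1) · (1/2) = 38 ≈ 38.000.

E[X] = 38 = 38.000.


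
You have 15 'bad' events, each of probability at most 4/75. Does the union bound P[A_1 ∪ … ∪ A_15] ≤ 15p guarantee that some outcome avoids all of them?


Union bound: P[∪_{i=1}^{15} A_i] ≤ Σ_i P[A_i] ≤ 15·p = 15·(4/75) = 4/5.
Numerically: 4/5 ≈ 0.800000.
Is 4/5 < 1? YES.
Since P[∪ A_i] ≤ 4/5 < 1, the complement has P[∩ A_i^c] ≥ 1 − 4/5 = 1/5 > 0, so some outcome avoids every A_i.

15·p = 4/5 ≈ 0.800000; existence CERTIFIED by the union bound.


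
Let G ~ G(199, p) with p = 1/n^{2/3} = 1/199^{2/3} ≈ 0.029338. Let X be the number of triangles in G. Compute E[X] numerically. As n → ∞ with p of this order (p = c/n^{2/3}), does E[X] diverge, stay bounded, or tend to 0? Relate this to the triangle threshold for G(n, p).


Number of potential triangles: C(199, 3) = 1293699.
Each occurs with probability p³ ≈ (0.029338)³ ≈ 2.5251888e-05.
By linearity: E[X] = C(199, 3)·p³ ≈ 1293699 · 2.5251888e-05 ≈ 32.66834.
Since α = 2/3 < 1, p = c/n^{2/3} ≫ 1/n is above the triangle threshold p ~ 1/n. Asymptotically E[X] ~ (c³/6)·n^{3(1−α)} = (1³/6)·n^{1} → ∞; triangles are abundant w.h.p.

E[X] ≈ 32.66834; in regime p = Θ(1/n^{2/3}) E[X] diverges (above the triangle threshold p ~ 1/n).


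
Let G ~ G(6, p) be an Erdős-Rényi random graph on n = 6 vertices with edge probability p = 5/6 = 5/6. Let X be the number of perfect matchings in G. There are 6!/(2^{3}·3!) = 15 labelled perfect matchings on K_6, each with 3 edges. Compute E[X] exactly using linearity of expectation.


K_6 has 6!/(2^{3}·3!) = 15 labelled perfect matchings.
For each such perfect matching H, let X_H = 1 if all 3 edges of H are present in G. Then P[X_H = 1] = p^{3} = (5/6)^{3} = 125/216.
By linearity of expectation: E[X] = Σ_H E[X_H] = 15 · p^{3} = 15 · 125/216 = 625/72.
Numerically: E[X] ≈ 8.68056.

E[X] = 15 · (5/6)^{3} = 625/72 ≈ 8.68056.


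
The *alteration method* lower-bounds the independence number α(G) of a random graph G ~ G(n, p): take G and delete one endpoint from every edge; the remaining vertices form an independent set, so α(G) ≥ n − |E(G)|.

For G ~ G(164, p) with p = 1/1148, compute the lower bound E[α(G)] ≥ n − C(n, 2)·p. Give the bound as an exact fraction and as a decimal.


E[|E(G)|] = C(164, 2)·p = 13366 · (1/1148) = 163/14.
E[α(G)] ≥ n − E[|E(G)|] = 164 − 163/14 = 2133/14.
Numerically: ≈ 152.357.
(This is only a lower bound; the true E[α(G)] may be larger.)

E[α(G)] ≥ 2133/14 ≈ 152.357.


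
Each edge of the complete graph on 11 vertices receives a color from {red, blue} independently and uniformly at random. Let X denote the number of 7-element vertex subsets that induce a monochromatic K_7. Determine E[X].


Let X = Σ_S X_S over the C(11, 7) = 330 subsets S of size 7, where X_S = 1 if the K_7 on S is monochromatic.
For a fixed S, the K_7 on S has C(7, 2) = 21 edges. P[all 21 edges red] = (1/2)^21, and likewise for blue, so P[monochromatic] = 2·(1/2)^21 = 2^{1 − 21} = 1/1048576.
By linearity: E[X] = C(11, 7) · 2^{1 − 21} = 330 · 1/1048576 = 165/524288.
Numerically: E[X] ≈ 0.000.

E[X] = C(11,7)·2^(1−C(7,2)) = 165/524288 ≈ 0.000.


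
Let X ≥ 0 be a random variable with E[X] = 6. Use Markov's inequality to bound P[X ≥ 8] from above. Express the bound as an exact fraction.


μ = E[X] = 6, a = 8.
Markov: P[X ≥ 8] ≤ μ/a = (6)/8 = 3/4.
Numerically: ≈ 0.75000.
(Since a = 8 > μ = 6.00000, the bound 3/4 is < 1 and informative.)

P[X ≥ 8] ≤ 3/4 ≈ 0.75000.


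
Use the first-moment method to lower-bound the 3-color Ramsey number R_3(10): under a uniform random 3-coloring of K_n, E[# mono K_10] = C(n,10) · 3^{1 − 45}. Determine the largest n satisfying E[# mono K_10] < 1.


We need C(n, 10) · 3^{1 − 45} < 1, i.e. C(n, 10) < 3^{45 − 1} = 984770902183611232881.
Check values of n near the boundary:
  n = 568: C(568, 10) = 889446337783744949208; 889446337783744949208 < 984770902183611232881? YES
  n = 569: C(569, 10) = 905357721286137524328; 905357721286137524328 < 984770902183611232881? YES
  n = 570: C(570, 10) = 921524823451961408691; 921524823451961408691 < 984770902183611232881? YES
  n = 571: C(571, 10) = 937951290893172842001; 937951290893172842001 < 984770902183611232881? YES
  n = 572: C(572, 10) = 954640815642161682606; 954640815642161682606 < 984770902183611232881? YES
  n = 573: C(573, 10) = 971597135635805762226; 971597135635805762226 < 984770902183611232881? YES
  n = 574: C(574, 10) = 988824035203816502691; 988824035203816502691 < 984770902183611232881? NO
  n = 575: C(575, 10) = 1006325345561406175305; 1006325345561406175305 < 984770902183611232881? NO
The largest n with C(n, 10) < 984770902183611232881 is n = 573 (where E[X] = 35985079097622435638/36472996377170786403 ≈ 0.986623). Hence R_3(10) > 573, i.e. R_3(10) ≥ 574.

Largest n = 573; hence R_3(10) > 573.


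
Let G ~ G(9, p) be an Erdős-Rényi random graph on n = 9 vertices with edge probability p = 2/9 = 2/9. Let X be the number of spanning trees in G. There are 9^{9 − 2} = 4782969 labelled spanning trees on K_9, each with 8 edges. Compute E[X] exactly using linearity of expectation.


K_9 has 9^{9 − 2} = 4782969 labelled spanning trees.
For each such spanning tree H, let X_H = 1 if all 8 edges of H are present in G. Then P[X_H = 1] = p^{8} = (2/9)^{8} = 256/43046721.
Summing the indicators: E[X] = Σ_H E[X_H] = 4782969 · p^{8} = 4782969 · 256/43046721 = 256/9.
Numerically: E[X] ≈ 28.444.

E[X] = 4782969 · (2/9)^{8} = 256/9 ≈ 28.444.


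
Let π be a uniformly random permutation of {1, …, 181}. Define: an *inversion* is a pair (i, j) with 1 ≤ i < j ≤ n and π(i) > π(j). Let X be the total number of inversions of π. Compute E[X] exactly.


Write X = Σ X_I over the C(181, 2) = 16290 pairs i < j, with X_I the indicator of one inversion.
There are 16290 indicators.
For each fixed pair i < j, the values π(i) and π(j) are two distinct elements of {1, …, 181} in uniformly random order; by symmetry P[π(i) > π(j)] = 1/2.
By linearity: E[X] = 16290 · (1/2) = C(181, 2) · (1/2) = 16290/2 = 8145 ≈ 8145.000000.

E[X] = 8145 = 8145.000000.


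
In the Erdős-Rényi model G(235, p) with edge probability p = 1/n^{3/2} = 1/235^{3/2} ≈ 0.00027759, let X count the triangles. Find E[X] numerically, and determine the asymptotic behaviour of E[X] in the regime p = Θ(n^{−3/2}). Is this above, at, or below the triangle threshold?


Number of potential triangles: C(235, 3) = 2135445.
Each occurs with probability p³ ≈ (0.00027759)³ ≈ 2.1389204e-11.
By linearity: E[X] = C(235, 3)·p³ ≈ 2135445 · 2.1389204e-11 ≈ 0.00005.
Since α = 3/2 > 1, p = c/n^{3/2} = o(1/n) is below the triangle threshold p ~ 1/n. Asymptotically E[X] ~ (c³/6)·n^{3(1−α)} = (1³/6)·n^{-1.5} → 0, so by Markov's inequality G has no triangles w.h.p.

E[X] ≈ 0.00005; in regime p = Θ(1/n^{3/2}) E[X] tends to 0 (below the triangle threshold p ~ 1/n).


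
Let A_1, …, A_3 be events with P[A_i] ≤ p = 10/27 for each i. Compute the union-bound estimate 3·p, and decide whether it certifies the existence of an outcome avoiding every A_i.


Union bound: P[∪_{i=1}^{3} A_i] ≤ Σ_i P[A_i] ≤ 3·p = 3·(10/27) = 10/9.
Numerically: 10/9 ≈ 1.1111111.
Is 10/9 < 1? NO.
Since the bound 10/9 is ≥ 1, the union bound is uninformative here; it does NOT by itself certify existence.

3·p = 10/9 ≈ 1.1111111; existence NOT certified by the union bound.


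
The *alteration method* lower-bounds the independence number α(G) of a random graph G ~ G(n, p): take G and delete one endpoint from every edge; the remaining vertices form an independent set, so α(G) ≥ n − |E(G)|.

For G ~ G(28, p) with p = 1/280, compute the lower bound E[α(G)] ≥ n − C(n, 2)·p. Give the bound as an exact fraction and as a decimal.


E[|E(G)|] = C(28, 2)·p = 378 · (1/280) = 27/20.
E[α(G)] ≥ n − E[|E(G)|] = 28 − 27/20 = 533/20.
Numerically: ≈ 26.65000.
(This is only a lower bound; the true E[α(G)] may be larger.)

E[α(G)] ≥ 533/20 ≈ 26.65000.


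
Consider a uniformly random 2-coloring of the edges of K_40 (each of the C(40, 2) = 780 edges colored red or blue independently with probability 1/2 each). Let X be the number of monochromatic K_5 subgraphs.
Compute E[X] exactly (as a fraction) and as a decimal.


Let X = Σ_S X_S over the C(40, 5) = 658008 subsets S of size 5, where X_S = 1 if the K_5 on S is monochromatic.
For a fixed S, the K_5 on S has C(5, 2) = 10 edges. P[all 10 edges red] = (1/2)^10, and likewise for blue, so P[monochromatic] = 2·(1/2)^10 = 2^{1 − 10} = 1/512.
Summing: E[X] = C(40, 5) · 2^{1 − 10} = 658008 · 1/512 = 82251/64.
Numerically: E[X] ≈ 1285.17188.

E[X] = C(40,5)·2^(1−C(5,2)) = 82251/64 ≈ 1285.17188.


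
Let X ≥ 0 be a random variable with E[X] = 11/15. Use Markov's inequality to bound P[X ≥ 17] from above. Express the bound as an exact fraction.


μ = E[X] = 11/15, a = 17.
Markov: P[X ≥ 17] ≤ μ/a = (11/15)/17 = 11/255.
Numerically: ≈ 0.0431.
(Since a = 17 > μ = 0.7333, the bound 11/255 is < 1 and informative.)

P[X ≥ 17] ≤ 11/255 ≈ 0.0431.


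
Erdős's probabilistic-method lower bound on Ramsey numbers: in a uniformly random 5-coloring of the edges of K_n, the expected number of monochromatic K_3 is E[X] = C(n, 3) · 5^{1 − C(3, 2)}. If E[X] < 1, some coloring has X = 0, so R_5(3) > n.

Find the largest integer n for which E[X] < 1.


We need C(n, 3) · 5^{1 − 3} < 1, i.e. C(n, 3) < 5^{3 − 1} = 25.
Check values of n near the boundary:
  n = 3: C(3, 3) = 1; 1 < 25? YES
  n = 4: C(4, 3) = 4; 4 < 25? YES
  n = 5: C(5, 3) = 10; 10 < 25? YES
  n = 6: C(6, 3) = 20; 20 < 25? YES
  n = 7: C(7, 3) = 35; 35 < 25? NO
  n = 8: C(8, 3) = 56; 56 < 25? NO
  n = 9: C(9, 3) = 84; 84 < 25? NO
The largest n with C(n, 3) < 25 is n = 6 (where E[X] = 4/5 ≈ 0.800000). Hence R_5(3) > 6, i.e. R_5(3) ≥ 7.

Largest n = 6; hence R_5(3) > 6.


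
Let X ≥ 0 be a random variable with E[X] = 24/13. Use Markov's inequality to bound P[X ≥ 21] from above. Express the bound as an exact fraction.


μ = E[X] = 24/13, a = 21.
Markov: P[X ≥ 21] ≤ μ/a = (24/13)/21 = 8/91.
Numerically: ≈ 0.087912.
(Since a = 21 > μ = 1.846154, the bound 8/91 is < 1 and informative.)

P[X ≥ 21] ≤ 8/91 ≈ 0.087912.


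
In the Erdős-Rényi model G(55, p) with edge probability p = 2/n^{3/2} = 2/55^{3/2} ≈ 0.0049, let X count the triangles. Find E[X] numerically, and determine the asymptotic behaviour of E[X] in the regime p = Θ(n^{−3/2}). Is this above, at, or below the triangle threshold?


Number of potential triangles: C(55, 3) = 26235.
Each occurs with probability p³ ≈ (0.0049)³ ≈ 1.17885e-07.
By linearity: E[X] = C(55, 3)·p³ ≈ 26235 · 1.17885e-07 ≈ 0.003.
Since α = 3/2 > 1, p = c/n^{3/2} = o(1/n) is below the triangle threshold p ~ 1/n. Asymptotically E[X] ~ (c³/6)·n^{3(1−α)} = (2³/6)·n^{-1.5} → 0, so by Markov's inequality G has no triangles w.h.p.

E[X] ≈ 0.003; in regime p = Θ(1/n^{3/2}) E[X] tends to 0 (below the triangle threshold p ~ 1/n).


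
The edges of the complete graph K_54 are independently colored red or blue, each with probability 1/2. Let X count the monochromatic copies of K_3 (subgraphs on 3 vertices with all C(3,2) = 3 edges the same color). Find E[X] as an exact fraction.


Let X = Σ_S X_S over the C(54, 3) = 24804 subsets S of size 3, where X_S = 1 if the K_3 on S is monochromatic.
For a fixed S, the K_3 on S has C(3, 2) = 3 edges. P[all 3 edges red] = (1/2)^3, and likewise for blue, so P[monochromatic] = 2·(1/2)^3 = 2^{1 − 3} = 1/4.
Summing: E[X] = C(54, 3) · 2^{1 − 3} = 24804 · 1/4 = 6201.
Numerically: E[X] ≈ 6201.00000.

E[X] = C(54,3)·2^(1−C(3,2)) = 6201 ≈ 6201.00000.


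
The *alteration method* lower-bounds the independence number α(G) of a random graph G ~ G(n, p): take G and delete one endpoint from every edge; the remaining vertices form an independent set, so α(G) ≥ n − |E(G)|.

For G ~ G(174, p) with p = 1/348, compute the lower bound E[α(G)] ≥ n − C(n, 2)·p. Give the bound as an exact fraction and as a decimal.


E[|E(G)|] = C(174, 2)·p = 15051 · (1/348) = 173/4.
E[α(G)] ≥ n − E[|E(G)|] = 174 − 173/4 = 523/4.
Numerically: ≈ 130.750.
(This is only a lower bound; the true E[α(G)] may be larger.)

E[α(G)] ≥ 523/4 ≈ 130.750.


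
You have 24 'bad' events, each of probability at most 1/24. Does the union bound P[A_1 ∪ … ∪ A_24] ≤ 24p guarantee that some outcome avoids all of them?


Union bound: P[∪_{i=1}^{24} A_i] ≤ Σ_i P[A_i] ≤ 24·p = 24·(1/24) = 1.
Numerically: 1 ≈ 1.00000.
Is 1 < 1? NO.
Since the bound 1 is ≥ 1, the union bound is uninformative here; it does NOT by itself certify existence.

24·p = 1 ≈ 1.00000; existence NOT certified by the union bound.


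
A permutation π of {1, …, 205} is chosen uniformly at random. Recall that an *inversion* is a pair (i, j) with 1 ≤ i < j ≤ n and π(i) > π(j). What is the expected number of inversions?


Write X = Σ X_I over the C(205, 2) = 20910 pairs i < j, with X_I the indicator of one inversion.
There are 20910 indicators.
For each fixed pair i < j, the values π(i) and π(j) are two distinct elements of {1, …, 205} in uniformly random order; by symmetry P[π(i) > π(j)] = 1/2.
By linearity: E[X] = 20910 · (1/2) = C(205, 2) · (1/2) = 20910/2 = 10455 ≈ 10455.000000.

E[X] = 10455 = 10455.000000.


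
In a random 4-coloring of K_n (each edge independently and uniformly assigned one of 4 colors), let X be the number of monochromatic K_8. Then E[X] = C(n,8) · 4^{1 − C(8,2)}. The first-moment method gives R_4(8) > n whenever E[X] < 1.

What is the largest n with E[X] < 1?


We need C(n, 8) · 4^{1 − 28} < 1, i.e. C(n, 8) < 4^{28 − 1} = 18014398509481984.
Check values of n near the boundary:
  n = 403: C(403, 8) = 16090020602228430; 16090020602228430 < 18014398509481984? YES
  n = 404: C(404, 8) = 16415071523485570; 16415071523485570 < 18014398509481984? YES
  n = 405: C(405, 8) = 16745853821188050; 16745853821188050 < 18014398509481984? YES
  n = 406: C(406, 8) = 17082453897995850; 17082453897995850 < 18014398509481984? YES
  n = 407: C(407, 8) = 17424959239309050; 17424959239309050 < 18014398509481984? YES
  n = 408: C(408, 8) = 17773458424095231; 17773458424095231 < 18014398509481984? YES
  n = 409: C(409, 8) = 18128041135797879; 18128041135797879 < 18014398509481984? NO
  n = 410: C(410, 8) = 18488798173326195; 18488798173326195 < 18014398509481984? NO
  n = 411: C(411, 8) = 18855821462126715; 18855821462126715 < 18014398509481984? NO
The largest n with C(n, 8) < 18014398509481984 is n = 408 (where E[X] = 17773458424095231/18014398509481984 ≈ 0.987). Hence R_4(8) > 408, i.e. R_4(8) ≥ 409.

Largest n = 408; hence R_4(8) > 408.


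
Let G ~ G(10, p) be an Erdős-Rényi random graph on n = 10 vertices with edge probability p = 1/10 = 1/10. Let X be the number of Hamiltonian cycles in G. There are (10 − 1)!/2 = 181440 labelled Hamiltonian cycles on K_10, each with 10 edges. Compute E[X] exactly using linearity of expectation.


K_10 has (10 − 1)!/2 = 181440 labelled Hamiltonian cycles.
For each such Hamiltonian cycle H, let X_H = 1 if all 10 edges of H are present in G. Then P[X_H = 1] = p^{10} = (1/10)^{10} = 1/10000000000.
Summing the indicators: E[X] = Σ_H E[X_H] = 181440 · p^{10} = 181440 · 1/10000000000 = 567/31250000.
Numerically: E[X] ≈ 1.8144e-05.

E[X] = 181440 · (1/10)^{10} = 567/31250000 ≈ 1.8144e-05.


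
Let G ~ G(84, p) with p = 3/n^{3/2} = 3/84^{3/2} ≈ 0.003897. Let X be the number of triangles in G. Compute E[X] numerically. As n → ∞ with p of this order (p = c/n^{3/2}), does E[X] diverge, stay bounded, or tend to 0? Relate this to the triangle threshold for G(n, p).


Number of potential triangles: C(84, 3) = 95284.
Each occurs with probability p³ ≈ (0.003897)³ ≈ 5.917074e-08.
By linearity: E[X] = C(84, 3)·p³ ≈ 95284 · 5.917074e-08 ≈ 0.0056.
Since α = 3/2 > 1, p = c/n^{3/2} = o(1/n) is below the triangle threshold p ~ 1/n. Asymptotically E[X] ~ (c³/6)·n^{3(1−α)} = (3³/6)·n^{-1.5} → 0, so by Markov's inequality G has no triangles w.h.p.

E[X] ≈ 0.0056; in regime p = Θ(1/n^{3/2}) E[X] tends to 0 (below the triangle threshold p ~ 1/n).


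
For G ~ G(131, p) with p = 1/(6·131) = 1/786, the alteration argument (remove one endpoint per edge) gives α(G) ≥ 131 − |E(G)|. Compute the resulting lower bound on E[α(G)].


E[|E(G)|] = C(131, 2)·p = 8515 · (1/786) = 65/6.
E[α(G)] ≥ n − E[|E(G)|] = 131 − 65/6 = 721/6.
Numerically: ≈ 120.1667.
(This is only a lower bound; the true E[α(G)] may be larger.)

E[α(G)] ≥ 721/6 ≈ 120.1667.


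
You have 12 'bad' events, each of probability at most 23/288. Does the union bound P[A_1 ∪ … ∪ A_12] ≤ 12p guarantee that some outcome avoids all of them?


Union bound: P[∪_{i=1}^{12} A_i] ≤ Σ_i P[A_i] ≤ 12·p = 12·(23/288) = 23/24.
Numerically: 23/24 ≈ 0.9583333.
Is 23/24 < 1? YES.
Since P[∪ A_i] ≤ 23/24 < 1, the complement has P[∩ A_i^c] ≥ 1 − 23/24 = 1/24 > 0, so some outcome avoids every A_i.

12·p = 23/24 ≈ 0.9583333; existence CERTIFIED by the union bound.


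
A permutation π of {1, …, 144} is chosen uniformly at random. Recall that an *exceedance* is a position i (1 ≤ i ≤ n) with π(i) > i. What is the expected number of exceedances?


Write X = Σ_{i=1}^{144} X_i, where X_i = 1_{π(i) > i}.
For each fixed i, π(i) is uniform over {1, …, 144} (marginal of a uniform permutation), so P[π(i) > i] = (n − i)/n. Summing: Σ_{i=1}^{144} (n − i)/n = (0 + 1 + … + 143)/144 = 144(144 − 1)/(2·144) = (144 − 1)/2.
Hence E[X] = Σ_{i=1}^{144} (144 − i)/144 = 143/2 ≈ 71.500.

E[X] = 143/2 = 71.500.


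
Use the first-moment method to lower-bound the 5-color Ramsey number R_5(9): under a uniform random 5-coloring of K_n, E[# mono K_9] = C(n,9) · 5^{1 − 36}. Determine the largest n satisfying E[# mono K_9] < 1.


We need C(n, 9) · 5^{1 − 36} < 1, i.e. C(n, 9) < 5^{36 − 1} = 2910383045673370361328125.
Check values of n near the boundary:
  n = 2168: C(2168, 9) = 2867804175977929537095120; 2867804175977929537095120 < 2910383045673370361328125? YES
  n = 2169: C(2169, 9) = 2879753360044504243499683; 2879753360044504243499683 < 2910383045673370361328125? YES
  n = 2170: C(2170, 9) = 2891746779868845075610510; 2891746779868845075610510 < 2910383045673370361328125? YES
  n = 2171: C(2171, 9) = 2903784578674959601827205; 2903784578674959601827205 < 2910383045673370361328125? YES
  n = 2172: C(2172, 9) = 2915866900084148060642020; 2915866900084148060642020 < 2910383045673370361328125? NO
  n = 2173: C(2173, 9) = 2927993888115921319674265; 2927993888115921319674265 < 2910383045673370361328125? NO
The largest n with C(n, 9) < 2910383045673370361328125 is n = 2171 (where E[X] = 580756915734991920365441/582076609134674072265625 ≈ 0.997733). Hence R_5(9) > 2171, i.e. R_5(9) ≥ 2172.

Largest n = 2171; hence R_5(9) > 2171.


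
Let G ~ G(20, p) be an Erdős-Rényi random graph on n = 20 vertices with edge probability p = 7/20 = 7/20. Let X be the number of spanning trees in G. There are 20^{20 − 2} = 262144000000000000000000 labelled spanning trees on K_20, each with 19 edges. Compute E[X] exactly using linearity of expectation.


K_20 has 20^{20 − 2} = 262144000000000000000000 labelled spanning trees.
For each such spanning tree H, let X_H = 1 if all 19 edges of H are present in G. Then P[X_H = 1] = p^{19} = (7/20)^{19} = 11398895185373143/5242880000000000000000000.
Summing the indicators: E[X] = Σ_H E[X_H] = 262144000000000000000000 · p^{19} = 262144000000000000000000 · 11398895185373143/5242880000000000000000000 = 11398895185373143/20.
Numerically: E[X] ≈ 5.7e+14.

E[X] = 262144000000000000000000 · (7/20)^{19} = 11398895185373143/20 ≈ 5.7e+14.


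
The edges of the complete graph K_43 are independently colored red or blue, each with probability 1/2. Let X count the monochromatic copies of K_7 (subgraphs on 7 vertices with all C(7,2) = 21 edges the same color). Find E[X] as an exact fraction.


Let X = Σ_S X_S over the C(43, 7) = 32224114 subsets S of size 7, where X_S = 1 if the K_7 on S is monochromatic.
For a fixed S, the K_7 on S has C(7, 2) = 21 edges. P[all 21 edges red] = (1/2)^21, and likewise for blue, so P[monochromatic] = 2·(1/2)^21 = 2^{1 − 21} = 1/1048576.
Summing: E[X] = C(43, 7) · 2^{1 − 21} = 32224114 · 1/1048576 = 16112057/524288.
Numerically: E[X] ≈ 30.731310.

E[X] = C(43,7)·2^(1−C(7,2)) = 16112057/524288 ≈ 30.731310.


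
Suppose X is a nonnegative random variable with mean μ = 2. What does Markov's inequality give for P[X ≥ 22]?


μ = E[X] = 2, a = 22.
Markov: P[X ≥ 22] ≤ μ/a = (2)/22 = 1/11.
Numerically: ≈ 0.091.
(Since a = 22 > μ = 2.000, the bound 1/11 is < 1 and informative.)

P[X ≥ 22] ≤ 1/11 ≈ 0.091.


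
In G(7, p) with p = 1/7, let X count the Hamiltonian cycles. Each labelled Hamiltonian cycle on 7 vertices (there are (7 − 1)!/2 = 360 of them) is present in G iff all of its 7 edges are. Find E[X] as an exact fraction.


K_7 has (7 − 1)!/2 = 360 labelled Hamiltonian cycles.
For each such Hamiltonian cycle H, let X_H = 1 if all 7 edges of H are present in G. Then P[X_H = 1] = p^{7} = (1/7)^{7} = 1/823543.
Summing the indicators: E[X] = Σ_H E[X_H] = 360 · p^{7} = 360 · 1/823543 = 360/823543.
Numerically: E[X] ≈ 0.000437.

E[X] = 360 · (1/7)^{7} = 360/823543 ≈ 0.000437.


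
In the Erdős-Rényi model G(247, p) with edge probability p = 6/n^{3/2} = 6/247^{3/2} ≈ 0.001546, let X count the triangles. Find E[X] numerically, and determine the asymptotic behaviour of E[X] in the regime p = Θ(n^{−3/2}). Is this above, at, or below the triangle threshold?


Number of potential triangles: C(247, 3) = 2481115.
Each occurs with probability p³ ≈ (0.001546)³ ≈ 3.692474e-09.
By linearity: E[X] = C(247, 3)·p³ ≈ 2481115 · 3.692474e-09 ≈ 0.0092.
Since α = 3/2 > 1, p = c/n^{3/2} = o(1/n) is below the triangle threshold p ~ 1/n. Asymptotically E[X] ~ (c³/6)·n^{3(1−α)} = (6³/6)·n^{-1.5} → 0, so by Markov's inequality G has no triangles w.h.p.

E[X] ≈ 0.0092; in regime p = Θ(1/n^{3/2}) E[X] tends to 0 (below the triangle threshold p ~ 1/n).


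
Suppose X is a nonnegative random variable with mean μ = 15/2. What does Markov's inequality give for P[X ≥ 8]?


μ = E[X] = 15/2, a = 8.
Markov: P[X ≥ 8] ≤ μ/a = (15/2)/8 = 15/16.
Numerically: ≈ 0.9375.
(Since a = 8 > μ = 7.5000, the bound 15/16 is < 1 and informative.)

P[X ≥ 8] ≤ 15/16 ≈ 0.9375.


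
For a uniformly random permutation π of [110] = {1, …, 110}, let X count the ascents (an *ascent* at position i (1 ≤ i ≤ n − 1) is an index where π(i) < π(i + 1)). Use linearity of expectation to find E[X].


Write X = Σ X_I over i = 1, …, 109, with X_I the indicator of one ascent.
There are 109 indicators.
For each fixed i, the pair (π(i), π(i+1)) is a uniformly random ordered pair of distinct values from {1, …, 110}; by symmetry P[π(i) < π(i+1)] = 1/2.
By linearity: E[X] = 109 · (1/2) = (110 − 1) · (1/2) = 109/2 ≈ 54.50000.

E[X] = 109/2 = 54.50000.


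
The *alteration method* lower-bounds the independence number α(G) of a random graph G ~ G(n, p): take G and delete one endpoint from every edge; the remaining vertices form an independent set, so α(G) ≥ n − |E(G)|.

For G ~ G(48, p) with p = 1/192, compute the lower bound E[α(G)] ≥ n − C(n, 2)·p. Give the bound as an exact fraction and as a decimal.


E[|E(G)|] = C(48, 2)·p = 1128 · (1/192) = 47/8.
E[α(G)] ≥ n − E[|E(G)|] = 48 − 47/8 = 337/8.
Numerically: ≈ 42.125.
(This is only a lower bound; the true E[α(G)] may be larger.)

E[α(G)] ≥ 337/8 ≈ 42.125.


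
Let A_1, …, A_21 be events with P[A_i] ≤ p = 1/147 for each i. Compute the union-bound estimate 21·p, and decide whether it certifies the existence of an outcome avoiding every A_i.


Union bound: P[∪_{i=1}^{21} A_i] ≤ Σ_i P[A_i] ≤ 21·p = 21·(1/147) = 1/7.
Numerically: 1/7 ≈ 0.1429.
Is 1/7 < 1? YES.
Since P[∪ A_i] ≤ 1/7 < 1, the complement has P[∩ A_i^c] ≥ 1 − 1/7 = 6/7 > 0, so some outcome avoids every A_i.

21·p = 1/7 ≈ 0.1429; existence CERTIFIED by the union bound.


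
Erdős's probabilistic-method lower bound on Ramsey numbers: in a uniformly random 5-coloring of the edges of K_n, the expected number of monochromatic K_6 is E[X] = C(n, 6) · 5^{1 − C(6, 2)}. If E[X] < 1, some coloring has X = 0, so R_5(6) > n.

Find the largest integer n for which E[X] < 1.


We need C(n, 6) · 5^{1 − 15} < 1, i.e. C(n, 6) < 5^{15 − 1} = 6103515625.
Check values of n near the boundary:
  n = 128: C(128, 6) = 5423611200; 5423611200 < 6103515625? YES
  n = 129: C(129, 6) = 5688177600; 5688177600 < 6103515625? YES
  n = 130: C(130, 6) = 5963412000; 5963412000 < 6103515625? YES
  n = 131: C(131, 6) = 6249655776; 6249655776 < 6103515625? NO
The largest n with C(n, 6) < 6103515625 is n = 130 (where E[X] = 47707296/48828125 ≈ 0.9770454). Hence R_5(6) > 130, i.e. R_5(6) ≥ 131.

Largest n = 130; hence R_5(6) > 130.


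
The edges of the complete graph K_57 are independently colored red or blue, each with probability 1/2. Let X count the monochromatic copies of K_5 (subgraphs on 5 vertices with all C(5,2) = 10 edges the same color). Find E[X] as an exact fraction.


Let X = Σ_S X_S over the C(57, 5) = 4187106 subsets S of size 5, where X_S = 1 if the K_5 on S is monochromatic.
For a fixed S, the K_5 on S has C(5, 2) = 10 edges. P[all 10 edges red] = (1/2)^10, and likewise for blue, so P[monochromatic] = 2·(1/2)^10 = 2^{1 − 10} = 1/512.
Summing: E[X] = C(57, 5) · 2^{1 − 10} = 4187106 · 1/512 = 2093553/256.
Numerically: E[X] ≈ 8177.94141.

E[X] = C(57,5)·2^(1−C(5,2)) = 2093553/256 ≈ 8177.94141.


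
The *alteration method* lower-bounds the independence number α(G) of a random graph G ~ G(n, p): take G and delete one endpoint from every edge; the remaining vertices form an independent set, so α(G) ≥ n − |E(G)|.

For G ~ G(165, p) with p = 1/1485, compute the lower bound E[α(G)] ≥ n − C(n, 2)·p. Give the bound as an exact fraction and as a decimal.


E[|E(G)|] = C(165, 2)·p = 13530 · (1/1485) = 82/9.
E[α(G)] ≥ n − E[|E(G)|] = 165 − 82/9 = 1403/9.
Numerically: ≈ 155.8889.
(This is only a lower bound; the true E[α(G)] may be larger.)

E[α(G)] ≥ 1403/9 ≈ 155.8889.


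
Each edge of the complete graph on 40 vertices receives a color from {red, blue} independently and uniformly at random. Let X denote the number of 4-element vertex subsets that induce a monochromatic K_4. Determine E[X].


Let X = Σ_S X_S over the C(40, 4) = 91390 subsets S of size 4, where X_S = 1 if the K_4 on S is monochromatic.
For a fixed S, the K_4 on S has C(4, 2) = 6 edges. P[all 6 edges red] = (1/2)^6, and likewise for blue, so P[monochromatic] = 2·(1/2)^6 = 2^{1 − 6} = 1/32.
By linearity: E[X] = C(40, 4) · 2^{1 − 6} = 91390 · 1/32 = 45695/16.
Numerically: E[X] ≈ 2855.938.

E[X] = C(40,4)·2^(1−C(4,2)) = 45695/16 ≈ 2855.938.


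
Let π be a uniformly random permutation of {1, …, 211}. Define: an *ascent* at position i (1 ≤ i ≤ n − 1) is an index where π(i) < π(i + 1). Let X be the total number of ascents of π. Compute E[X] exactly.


Write X = Σ X_I over i = 1, …, 210, with X_I the indicator of one ascent.
There are 210 indicators.
For each fixed i, the pair (π(i), π(i+1)) is a uniformly random ordered pair of distinct values from {1, …, 211}; by symmetry P[π(i) < π(i+1)] = 1/2.
By linearity: E[X] = 210 · (1/2) = (211 − 1) · (1/2) = 105 ≈ 105.000.

E[X] = 105 = 105.000.


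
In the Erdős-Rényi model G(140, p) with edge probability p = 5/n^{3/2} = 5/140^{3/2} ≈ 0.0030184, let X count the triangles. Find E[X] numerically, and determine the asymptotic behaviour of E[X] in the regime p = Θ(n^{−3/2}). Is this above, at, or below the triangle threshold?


Number of potential triangles: C(140, 3) = 447580.
Each occurs with probability p³ ≈ (0.0030184)³ ≈ 2.7500073e-08.
By linearity: E[X] = C(140, 3)·p³ ≈ 447580 · 2.7500073e-08 ≈ 0.01231.
Since α = 3/2 > 1, p = c/n^{3/2} = o(1/n) is below the triangle threshold p ~ 1/n. Asymptotically E[X] ~ (c³/6)·n^{3(1−α)} = (5³/6)·n^{-1.5} → 0, so by Markov's inequality G has no triangles w.h.p.

E[X] ≈ 0.01231; in regime p = Θ(1/n^{3/2}) E[X] tends to 0 (below the triangle threshold p ~ 1/n).


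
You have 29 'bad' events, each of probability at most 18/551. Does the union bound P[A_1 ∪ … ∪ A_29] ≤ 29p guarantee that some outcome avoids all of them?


Union bound: P[∪_{i=1}^{29} A_i] ≤ Σ_i P[A_i] ≤ 29·p = 29·(18/551) = 18/19.
Numerically: 18/19 ≈ 0.947368.
Is 18/19 < 1? YES.
Since P[∪ A_i] ≤ 18/19 < 1, the complement has P[∩ A_i^c] ≥ 1 − 18/19 = 1/19 > 0, so some outcome avoids every A_i.

29·p = 18/19 ≈ 0.947368; existence CERTIFIED by the union bound.


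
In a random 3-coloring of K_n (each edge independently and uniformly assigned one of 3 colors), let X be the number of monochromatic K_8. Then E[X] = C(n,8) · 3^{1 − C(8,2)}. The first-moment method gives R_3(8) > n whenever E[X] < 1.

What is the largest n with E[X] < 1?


We need C(n, 8) · 3^{1 − 28} < 1, i.e. C(n, 8) < 3^{28 − 1} = 7625597484987.
Check values of n near the boundary:
  n = 150: C(150, 8) = 5257211409450; 5257211409450 < 7625597484987? YES
  n = 151: C(151, 8) = 5551321138650; 5551321138650 < 7625597484987? YES
  n = 152: C(152, 8) = 5859727868575; 5859727868575 < 7625597484987? YES
  n = 153: C(153, 8) = 6183023199255; 6183023199255 < 7625597484987? YES
  n = 154: C(154, 8) = 6521818990995; 6521818990995 < 7625597484987? YES
  n = 155: C(155, 8) = 6876747915675; 6876747915675 < 7625597484987? YES
  n = 156: C(156, 8) = 7248464019225; 7248464019225 < 7625597484987? YES
  n = 157: C(157, 8) = 7637643295425; 7637643295425 < 7625597484987? NO
The largest n with C(n, 8) < 7625597484987 is n = 156 (where E[X] = 805384891025/847288609443 ≈ 0.9505). Hence R_3(8) > 156, i.e. R_3(8) ≥ 157.

Largest n = 156; hence R_3(8) > 156.


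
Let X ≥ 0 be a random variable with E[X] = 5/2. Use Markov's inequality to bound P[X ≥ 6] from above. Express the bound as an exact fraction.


μ = E[X] = 5/2, a = 6.
Markov: P[X ≥ 6] ≤ μ/a = (5/2)/6 = 5/12.
Numerically: ≈ 0.4167.
(Since a = 6 > μ = 2.5000, the bound 5/12 is < 1 and informative.)

P[X ≥ 6] ≤ 5/12 ≈ 0.4167.


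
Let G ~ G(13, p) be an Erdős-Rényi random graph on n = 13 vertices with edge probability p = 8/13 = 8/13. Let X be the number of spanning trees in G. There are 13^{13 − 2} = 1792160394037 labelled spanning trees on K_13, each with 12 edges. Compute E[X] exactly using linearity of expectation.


K_13 has 13^{13 − 2} = 1792160394037 labelled spanning trees.
For each such spanning tree H, let X_H = 1 if all 12 edges of H are present in G. Then P[X_H = 1] = p^{12} = (8/13)^{12} = 68719476736/23298085122481.
Summing the indicators: E[X] = Σ_H E[X_H] = 1792160394037 · p^{12} = 1792160394037 · 68719476736/23298085122481 = 68719476736/13.
Numerically: E[X] ≈ 5.2861e+09.

E[X] = 1792160394037 · (8/13)^{12} = 68719476736/13 ≈ 5.2861e+09.


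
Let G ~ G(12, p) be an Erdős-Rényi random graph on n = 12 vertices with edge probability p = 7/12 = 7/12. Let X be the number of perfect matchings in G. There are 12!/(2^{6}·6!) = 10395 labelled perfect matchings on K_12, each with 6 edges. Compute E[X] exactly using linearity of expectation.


K_12 has 12!/(2^{6}·6!) = 10395 labelled perfect matchings.
For each such perfect matching H, let X_H = 1 if all 6 edges of H are present in G. Then P[X_H = 1] = p^{6} = (7/12)^{6} = 117649/2985984.
Summing the indicators: E[X] = Σ_H E[X_H] = 10395 · p^{6} = 10395 · 117649/2985984 = 45294865/110592.
Numerically: E[X] ≈ 410.

E[X] = 10395 · (7/12)^{6} = 45294865/110592 ≈ 410.


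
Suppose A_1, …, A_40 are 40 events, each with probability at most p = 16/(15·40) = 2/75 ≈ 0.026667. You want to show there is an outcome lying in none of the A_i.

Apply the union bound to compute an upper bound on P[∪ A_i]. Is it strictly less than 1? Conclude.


Union bound: P[∪_{i=1}^{40} A_i] ≤ Σ_i P[A_i] ≤ 40·p = 40·(2/75) = 16/15.
Numerically: 16/15 ≈ 1.066667.
Is 16/15 < 1? NO.
Since the bound 16/15 is ≥ 1, the union bound is uninformative here; it does NOT by itself certify existence.

40·p = 16/15 ≈ 1.066667; existence NOT certified by the union bound.


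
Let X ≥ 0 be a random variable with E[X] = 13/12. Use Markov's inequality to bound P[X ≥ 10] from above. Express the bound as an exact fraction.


μ = E[X] = 13/12, a = 10.
Markov: P[X ≥ 10] ≤ μ/a = (13/12)/10 = 13/120.
Numerically: ≈ 0.108333.
(Since a = 10 > μ = 1.083333, the bound 13/120 is < 1 and informative.)

P[X ≥ 10] ≤ 13/120 ≈ 0.108333.


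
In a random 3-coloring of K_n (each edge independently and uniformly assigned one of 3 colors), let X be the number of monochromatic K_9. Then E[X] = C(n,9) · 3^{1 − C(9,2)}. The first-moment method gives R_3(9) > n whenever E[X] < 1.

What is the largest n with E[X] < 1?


We need C(n, 9) · 3^{1 − 36} < 1, i.e. C(n, 9) < 3^{36 − 1} = 50031545098999707.
Check values of n near the boundary:
  n = 296: C(296, 9) = 42513789098994080; 42513789098994080 < 50031545098999707? YES
  n = 297: C(297, 9) = 43842345008337645; 43842345008337645 < 50031545098999707? YES
  n = 298: C(298, 9) = 45207677551849890; 45207677551849890 < 50031545098999707? YES
  n = 299: C(299, 9) = 46610674441390059; 46610674441390059 < 50031545098999707? YES
  n = 300: C(300, 9) = 48052241692154700; 48052241692154700 < 50031545098999707? YES
  n = 301: C(301, 9) = 49533303936090975; 49533303936090975 < 50031545098999707? YES
  n = 302: C(302, 9) = 51054804739588650; 51054804739588650 < 50031545098999707? NO
  n = 303: C(303, 9) = 52617706925494425; 52617706925494425 < 50031545098999707? NO
The largest n with C(n, 9) < 50031545098999707 is n = 301 (where E[X] = 16511101312030325/16677181699666569 ≈ 0.990041). Hence R_3(9) > 301, i.e. R_3(9) ≥ 302.

Largest n = 301; hence R_3(9) > 301.


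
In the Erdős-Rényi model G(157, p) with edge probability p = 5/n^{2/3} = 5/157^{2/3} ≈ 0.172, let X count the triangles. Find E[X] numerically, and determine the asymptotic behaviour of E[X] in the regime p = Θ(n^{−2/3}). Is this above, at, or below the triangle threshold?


Number of potential triangles: C(157, 3) = 632710.
Each occurs with probability p³ ≈ (0.172)³ ≈ 5.07120e-03.
By linearity: E[X] = C(157, 3)·p³ ≈ 632710 · 5.07120e-03 ≈ 3208.599.
Since α = 2/3 < 1, p = c/n^{2/3} ≫ 1/n is above the triangle threshold p ~ 1/n. Asymptotically E[X] ~ (c³/6)·n^{3(1−α)} = (5³/6)·n^{1} → ∞; triangles are abundant w.h.p.

E[X] ≈ 3208.599; in regime p = Θ(1/n^{2/3}) E[X] diverges (above the triangle threshold p ~ 1/n).


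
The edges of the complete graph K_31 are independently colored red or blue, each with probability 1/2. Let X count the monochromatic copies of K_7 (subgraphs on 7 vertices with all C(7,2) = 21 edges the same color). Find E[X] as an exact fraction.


Let X = Σ_S X_S over the C(31, 7) = 2629575 subsets S of size 7, where X_S = 1 if the K_7 on S is monochromatic.
For a fixed S, the K_7 on S has C(7, 2) = 21 edges. P[all 21 edges red] = (1/2)^21, and likewise for blue, so P[monochromatic] = 2·(1/2)^21 = 2^{1 − 21} = 1/1048576.
Summing: E[X] = C(31, 7) · 2^{1 − 21} = 2629575 · 1/1048576 = 2629575/1048576.
Numerically: E[X] ≈ 2.5078.

E[X] = C(31,7)·2^(1−C(7,2)) = 2629575/1048576 ≈ 2.5078.


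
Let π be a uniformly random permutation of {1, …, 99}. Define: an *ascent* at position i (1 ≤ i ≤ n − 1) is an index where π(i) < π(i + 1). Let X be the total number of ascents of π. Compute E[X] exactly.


Write X = Σ X_I over i = 1, …, 98, with X_I the indicator of one ascent.
There are 98 indicators.
For each fixed i, the pair (π(i), π(i+1)) is a uniformly random ordered pair of distinct values from {1, …, 99}; by symmetry P[π(i) < π(i+1)] = 1/2.
By linearity: E[X] = 98 · (1/2) = (99 − 1) · (1/2) = 49 ≈ 49.0000.

E[X] = 49 = 49.0000.
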